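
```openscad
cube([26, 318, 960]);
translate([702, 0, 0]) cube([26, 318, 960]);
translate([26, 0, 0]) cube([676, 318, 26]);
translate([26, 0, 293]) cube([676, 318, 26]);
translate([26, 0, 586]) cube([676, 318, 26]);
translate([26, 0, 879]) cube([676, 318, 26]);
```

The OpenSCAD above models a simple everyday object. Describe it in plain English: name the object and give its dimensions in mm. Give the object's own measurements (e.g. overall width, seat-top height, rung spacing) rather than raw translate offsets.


An open bookshelf. Two side panels, each 26 mm thick, 318 mm deep and 960 mm tall, stand 728 mm apart (outside-to-outside). Between them sit 4 shelves, each 26 mm thick and 318 mm deep, spanning the full gap between the sides. The bottom shelf rests on the floor (its underside at z = 0) and the clear gap between one shelf's top and the next shelf's underside is 267 mm.


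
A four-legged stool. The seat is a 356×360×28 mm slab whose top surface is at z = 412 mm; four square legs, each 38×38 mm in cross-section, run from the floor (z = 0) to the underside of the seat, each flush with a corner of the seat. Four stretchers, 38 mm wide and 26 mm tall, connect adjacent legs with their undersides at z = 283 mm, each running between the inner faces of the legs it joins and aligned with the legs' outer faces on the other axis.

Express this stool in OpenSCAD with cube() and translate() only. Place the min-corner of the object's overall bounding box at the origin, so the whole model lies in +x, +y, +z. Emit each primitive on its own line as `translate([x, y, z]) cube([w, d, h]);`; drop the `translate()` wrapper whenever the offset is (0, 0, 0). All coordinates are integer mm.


translate([0, 0, 384]) cube([356, 360, 28]);
cube([38, 38, 384]);
translate([318, 0, 0]) cube([38, 38, 384]);
translate([0, 322, 0]) cube([38, 38, 384]);
translate([318, 322, 0]) cube([38, 38, 384]);
translate([38, 0, 283]) cube([280, 38, 26]);
translate([38, 322, 283]) cube([280, 38, 26]);
translate([0, 38, 283]) cube([38, 284, 26]);
translate([318, 38, 283]) cube([38, 284, 26]);


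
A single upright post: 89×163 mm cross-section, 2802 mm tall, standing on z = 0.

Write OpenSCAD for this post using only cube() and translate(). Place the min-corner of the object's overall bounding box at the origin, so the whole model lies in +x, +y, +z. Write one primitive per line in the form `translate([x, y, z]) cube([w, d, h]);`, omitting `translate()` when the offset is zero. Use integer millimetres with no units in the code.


cube([89, 163, 2802]);


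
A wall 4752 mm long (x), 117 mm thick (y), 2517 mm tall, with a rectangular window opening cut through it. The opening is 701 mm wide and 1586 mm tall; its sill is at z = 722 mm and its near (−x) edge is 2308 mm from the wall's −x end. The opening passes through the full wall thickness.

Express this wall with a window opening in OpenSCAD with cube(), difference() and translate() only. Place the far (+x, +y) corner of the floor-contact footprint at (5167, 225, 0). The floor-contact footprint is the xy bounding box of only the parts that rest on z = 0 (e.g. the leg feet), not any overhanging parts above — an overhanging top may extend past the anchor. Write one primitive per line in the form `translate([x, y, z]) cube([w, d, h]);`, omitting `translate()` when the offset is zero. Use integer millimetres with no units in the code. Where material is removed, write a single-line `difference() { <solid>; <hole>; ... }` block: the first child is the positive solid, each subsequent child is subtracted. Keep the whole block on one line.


difference() { translate([415, 108, 0]) cube([4752, 117, 2517]); translate([2723, 108, 722]) cube([701, 117, 1586]); }


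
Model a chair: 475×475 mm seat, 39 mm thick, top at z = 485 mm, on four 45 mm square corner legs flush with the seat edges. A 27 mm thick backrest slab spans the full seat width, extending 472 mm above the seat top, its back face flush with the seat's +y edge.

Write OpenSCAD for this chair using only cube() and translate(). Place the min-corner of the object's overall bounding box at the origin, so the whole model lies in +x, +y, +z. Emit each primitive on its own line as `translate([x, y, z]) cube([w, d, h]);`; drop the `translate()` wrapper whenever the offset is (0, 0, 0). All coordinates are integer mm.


translate([0, 0, 446]) cube([475, 475, 39]);
cube([45, 45, 446]);
translate([430, 0, 0]) cube([45, 45, 446]);
translate([0, 430, 0]) cube([45, 45, 446]);
translate([430, 430, 0]) cube([45, 45, 446]);
translate([0, 448, 485]) cube([475, 27, 472]);


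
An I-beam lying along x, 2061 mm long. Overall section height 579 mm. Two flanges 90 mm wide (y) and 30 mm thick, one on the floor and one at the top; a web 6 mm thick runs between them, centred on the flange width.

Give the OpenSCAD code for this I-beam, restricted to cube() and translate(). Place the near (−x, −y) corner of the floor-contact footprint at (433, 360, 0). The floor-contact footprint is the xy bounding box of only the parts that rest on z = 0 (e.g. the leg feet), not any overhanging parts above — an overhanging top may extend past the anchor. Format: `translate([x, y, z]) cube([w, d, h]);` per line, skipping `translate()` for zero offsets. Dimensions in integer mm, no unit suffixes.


translate([433, 360, 0]) cube([2061, 90, 30]);
translate([433, 402, 30]) cube([2061, 6, 519]);
translate([433, 360, 549]) cube([2061, 90, 30]);


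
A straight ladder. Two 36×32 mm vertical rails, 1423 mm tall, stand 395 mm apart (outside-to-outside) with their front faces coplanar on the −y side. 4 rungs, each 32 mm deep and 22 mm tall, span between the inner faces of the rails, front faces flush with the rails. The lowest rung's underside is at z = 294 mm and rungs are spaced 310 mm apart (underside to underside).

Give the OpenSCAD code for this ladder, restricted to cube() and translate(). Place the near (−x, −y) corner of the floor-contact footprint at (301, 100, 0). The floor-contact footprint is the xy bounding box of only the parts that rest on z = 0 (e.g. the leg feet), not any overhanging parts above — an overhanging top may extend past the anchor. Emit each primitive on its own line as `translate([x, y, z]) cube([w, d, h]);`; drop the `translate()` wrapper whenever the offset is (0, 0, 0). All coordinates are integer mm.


// rung span = 395 - 2*36 = 323
// rung[k] z = 294 + k*310
translate([301, 100, 0]) cube([36, 32, 1423]);
translate([660, 100, 0]) cube([36, 32, 1423]);
translate([337, 100, 294]) cube([323, 32, 22]);
translate([337, 100, 604]) cube([323, 32, 22]);
translate([337, 100, 914]) cube([323, 32, 22]);
translate([337, 100, 1224]) cube([323, 32, 22]);


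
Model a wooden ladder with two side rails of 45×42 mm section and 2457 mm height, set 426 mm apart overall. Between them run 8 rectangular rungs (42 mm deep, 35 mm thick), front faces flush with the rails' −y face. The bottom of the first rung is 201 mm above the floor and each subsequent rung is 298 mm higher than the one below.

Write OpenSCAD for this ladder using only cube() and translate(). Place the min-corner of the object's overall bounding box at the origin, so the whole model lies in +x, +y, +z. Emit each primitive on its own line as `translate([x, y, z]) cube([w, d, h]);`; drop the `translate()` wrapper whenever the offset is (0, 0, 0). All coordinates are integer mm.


cube([45, 42, 2457]);
translate([381, 0, 0]) cube([45, 42, 2457]);
translate([45, 0, 201]) cube([336, 42, 35]);
translate([45, 0, 499]) cube([336, 42, 35]);
translate([45, 0, 797]) cube([336, 42, 35]);
translate([45, 0, 1095]) cube([336, 42, 35]);
translate([45, 0, 1393]) cube([336, 42, 35]);
translate([45, 0, 1691]) cube([336, 42, 35]);
translate([45, 0, 1989]) cube([336, 42, 35]);
translate([45, 0, 2287]) cube([336, 42, 35]);


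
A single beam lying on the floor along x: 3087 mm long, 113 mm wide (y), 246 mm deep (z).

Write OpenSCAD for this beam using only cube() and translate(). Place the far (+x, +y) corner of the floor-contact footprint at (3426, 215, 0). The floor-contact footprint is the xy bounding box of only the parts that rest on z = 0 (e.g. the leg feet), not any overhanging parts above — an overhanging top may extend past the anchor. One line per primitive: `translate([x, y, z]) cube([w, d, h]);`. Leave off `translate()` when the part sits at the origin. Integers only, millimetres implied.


translate([339, 102, 0]) cube([3087, 113, 246]);


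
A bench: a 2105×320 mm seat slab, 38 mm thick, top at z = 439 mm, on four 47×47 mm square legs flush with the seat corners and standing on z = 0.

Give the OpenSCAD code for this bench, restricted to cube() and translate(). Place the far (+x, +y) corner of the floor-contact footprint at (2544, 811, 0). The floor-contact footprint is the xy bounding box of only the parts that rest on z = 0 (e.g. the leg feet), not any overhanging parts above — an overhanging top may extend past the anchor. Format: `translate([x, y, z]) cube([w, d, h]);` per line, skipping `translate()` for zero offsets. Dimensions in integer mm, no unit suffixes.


// leg_h = 439 − 38 = 401
translate([439, 491, 401]) cube([2105, 320, 38]);
translate([439, 491, 0]) cube([47, 47, 401]);
translate([439, 764, 0]) cube([47, 47, 401]);
translate([2497, 491, 0]) cube([47, 47, 401]);
translate([2497, 764, 0]) cube([47, 47, 401]);


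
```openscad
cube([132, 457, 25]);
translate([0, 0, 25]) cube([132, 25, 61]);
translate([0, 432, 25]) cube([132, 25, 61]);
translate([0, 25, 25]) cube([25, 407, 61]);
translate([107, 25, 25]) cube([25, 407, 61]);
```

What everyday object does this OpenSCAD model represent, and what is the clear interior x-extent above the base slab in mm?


An open box. The internal width is 82 mm.

A 132×457 base slab with four walls standing on it — an open box. The base is 132 mm wide and the walls are 25 mm thick, so the internal width is 132 − 2 × 25 = 82 mm.


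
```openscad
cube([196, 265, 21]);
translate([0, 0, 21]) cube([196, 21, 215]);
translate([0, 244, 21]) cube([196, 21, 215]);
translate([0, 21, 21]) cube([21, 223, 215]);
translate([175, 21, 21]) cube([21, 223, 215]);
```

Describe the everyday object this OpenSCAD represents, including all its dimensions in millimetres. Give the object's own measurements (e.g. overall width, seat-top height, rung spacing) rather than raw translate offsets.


An open-topped rectangular box: outside dimensions 196×265×236 mm, with a uniform wall and base thickness of 21 mm. The base is a full 196×265 slab on the floor; four walls sit on top of the base. The front and back walls (the −y and +y sides) span the full width; the two side walls fit between them.


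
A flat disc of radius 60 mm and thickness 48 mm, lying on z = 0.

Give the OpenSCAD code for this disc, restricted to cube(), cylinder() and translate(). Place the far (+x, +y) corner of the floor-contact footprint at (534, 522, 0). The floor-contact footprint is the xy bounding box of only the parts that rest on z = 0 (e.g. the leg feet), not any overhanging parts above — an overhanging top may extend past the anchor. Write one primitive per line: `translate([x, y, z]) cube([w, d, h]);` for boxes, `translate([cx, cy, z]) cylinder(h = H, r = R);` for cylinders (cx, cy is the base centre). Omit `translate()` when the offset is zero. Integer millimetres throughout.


translate([474, 462, 0]) cylinder(h = 48, r = 60);


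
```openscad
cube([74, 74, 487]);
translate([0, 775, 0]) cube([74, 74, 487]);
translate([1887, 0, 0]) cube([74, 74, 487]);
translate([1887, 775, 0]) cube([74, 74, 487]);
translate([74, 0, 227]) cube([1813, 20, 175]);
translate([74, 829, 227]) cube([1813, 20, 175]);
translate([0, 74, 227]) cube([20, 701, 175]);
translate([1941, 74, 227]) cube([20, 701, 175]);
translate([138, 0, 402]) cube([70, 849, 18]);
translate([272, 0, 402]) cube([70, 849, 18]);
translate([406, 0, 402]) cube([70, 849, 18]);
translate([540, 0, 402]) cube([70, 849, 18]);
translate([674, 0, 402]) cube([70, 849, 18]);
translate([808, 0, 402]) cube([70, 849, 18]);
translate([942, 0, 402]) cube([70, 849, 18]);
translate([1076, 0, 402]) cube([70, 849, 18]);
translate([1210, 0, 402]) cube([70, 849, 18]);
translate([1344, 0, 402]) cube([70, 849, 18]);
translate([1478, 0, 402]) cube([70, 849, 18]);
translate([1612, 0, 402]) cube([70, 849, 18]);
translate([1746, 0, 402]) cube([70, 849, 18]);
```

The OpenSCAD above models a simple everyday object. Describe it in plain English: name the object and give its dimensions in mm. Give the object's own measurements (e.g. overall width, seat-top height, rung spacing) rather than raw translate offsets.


A bed frame 1961 mm long (x) by 849 mm wide (y). Four 74×74 mm corner posts, 487 mm tall, at the corners of the footprint. Four rails of 20 mm thickness and 175 mm height run between adjacent posts with their undersides at z = 227 mm, their outer faces flush with the outside of the frame (the two x-running rails run between the posts' inner faces; the two y-running rails run between the posts' inner faces). 13 slats, each 70 mm wide (x) and 18 mm thick, lie across the top of the two x-running rails, running the full 849 mm width of the frame in y; along x they sit between the end posts with a 64 mm gap after the −x posts and between neighbouring slats, leaving 71 mm before the +x posts.


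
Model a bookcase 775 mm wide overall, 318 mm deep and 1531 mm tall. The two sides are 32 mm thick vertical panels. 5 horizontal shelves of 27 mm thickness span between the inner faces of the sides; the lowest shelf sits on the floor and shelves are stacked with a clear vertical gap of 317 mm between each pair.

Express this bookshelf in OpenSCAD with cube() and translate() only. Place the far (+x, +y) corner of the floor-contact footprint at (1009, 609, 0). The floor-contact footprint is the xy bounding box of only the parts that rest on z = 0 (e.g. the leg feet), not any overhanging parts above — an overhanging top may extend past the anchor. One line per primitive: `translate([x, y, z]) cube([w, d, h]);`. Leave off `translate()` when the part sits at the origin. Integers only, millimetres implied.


translate([234, 291, 0]) cube([32, 318, 1531]);
translate([977, 291, 0]) cube([32, 318, 1531]);
translate([266, 291, 0]) cube([711, 318, 27]);
translate([266, 291, 344]) cube([711, 318, 27]);
translate([266, 291, 688]) cube([711, 318, 27]);
translate([266, 291, 1032]) cube([711, 318, 27]);
translate([266, 291, 1376]) cube([711, 318, 27]);


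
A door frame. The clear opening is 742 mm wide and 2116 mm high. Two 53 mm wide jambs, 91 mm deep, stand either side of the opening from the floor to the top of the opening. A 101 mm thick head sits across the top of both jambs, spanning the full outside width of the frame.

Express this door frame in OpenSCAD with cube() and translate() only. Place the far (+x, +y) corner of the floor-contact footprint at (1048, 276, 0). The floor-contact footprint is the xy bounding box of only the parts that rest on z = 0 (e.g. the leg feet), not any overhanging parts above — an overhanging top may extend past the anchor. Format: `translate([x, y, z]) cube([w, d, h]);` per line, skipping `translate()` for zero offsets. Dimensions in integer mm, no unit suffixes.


translate([200, 185, 0]) cube([53, 91, 2116]);
translate([995, 185, 0]) cube([53, 91, 2116]);
translate([200, 185, 2116]) cube([848, 91, 101]);


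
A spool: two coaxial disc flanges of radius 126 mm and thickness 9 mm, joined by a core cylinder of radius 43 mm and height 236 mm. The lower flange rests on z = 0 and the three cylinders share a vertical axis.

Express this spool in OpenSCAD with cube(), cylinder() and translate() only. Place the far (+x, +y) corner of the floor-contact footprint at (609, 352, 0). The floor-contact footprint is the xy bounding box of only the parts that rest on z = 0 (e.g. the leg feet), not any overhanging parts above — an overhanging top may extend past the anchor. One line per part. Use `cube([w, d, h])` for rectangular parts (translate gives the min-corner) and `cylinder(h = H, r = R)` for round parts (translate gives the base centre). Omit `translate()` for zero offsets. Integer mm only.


translate([483, 226, 0]) cylinder(h = 9, r = 126);
translate([483, 226, 9]) cylinder(h = 236, r = 43);
translate([483, 226, 245]) cylinder(h = 9, r = 126);


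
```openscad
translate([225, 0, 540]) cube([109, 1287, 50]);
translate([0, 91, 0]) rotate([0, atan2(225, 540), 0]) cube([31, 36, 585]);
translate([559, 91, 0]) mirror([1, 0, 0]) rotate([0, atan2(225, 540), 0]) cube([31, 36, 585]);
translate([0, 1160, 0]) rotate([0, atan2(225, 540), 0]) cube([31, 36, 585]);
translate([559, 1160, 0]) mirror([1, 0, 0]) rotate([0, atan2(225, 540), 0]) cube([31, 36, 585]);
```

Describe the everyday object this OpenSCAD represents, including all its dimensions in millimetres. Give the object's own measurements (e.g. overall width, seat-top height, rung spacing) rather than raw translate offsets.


A sawhorse. A 109×1287×50 mm beam (x, y, z) sits on two A-frame leg pairs. Each pair is two raked legs of 31×36 mm section (36 mm along y) splaying symmetrically in x. Each leg rises 540 mm vertically over 225 mm of horizontal reach and is 585 mm long along its own axis. Every leg's outer bottom edge rests on the floor and its outer top edge meets a bottom edge of the beam — the left legs (tilting toward +x) meet the beam's −x bottom edge, the right legs (their mirror images, tilting toward −x) meet its +x bottom edge — so the leg tops tuck under the beam, the beam's underside is 540 mm above the floor, and the feet are 559 mm apart outside-to-outside with the beam centred between them. The two leg pairs are set in 91 mm from either end of the beam.


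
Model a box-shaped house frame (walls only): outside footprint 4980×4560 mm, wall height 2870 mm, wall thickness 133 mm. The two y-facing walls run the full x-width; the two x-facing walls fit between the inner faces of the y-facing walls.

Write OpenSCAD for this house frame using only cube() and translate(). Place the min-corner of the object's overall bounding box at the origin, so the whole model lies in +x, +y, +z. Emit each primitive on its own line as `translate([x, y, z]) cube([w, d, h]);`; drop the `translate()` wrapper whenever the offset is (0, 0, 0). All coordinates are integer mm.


cube([4980, 133, 2870]);
translate([0, 4427, 0]) cube([4980, 133, 2870]);
translate([0, 133, 0]) cube([133, 4294, 2870]);
translate([4847, 133, 0]) cube([133, 4294, 2870]);


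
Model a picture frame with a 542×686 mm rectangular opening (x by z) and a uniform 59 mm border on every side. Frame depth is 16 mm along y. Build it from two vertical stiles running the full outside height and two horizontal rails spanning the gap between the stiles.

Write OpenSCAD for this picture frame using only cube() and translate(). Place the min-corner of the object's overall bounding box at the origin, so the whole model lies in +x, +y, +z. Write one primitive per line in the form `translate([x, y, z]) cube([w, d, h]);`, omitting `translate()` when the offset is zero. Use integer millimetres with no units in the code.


cube([59, 16, 804]);
translate([601, 0, 0]) cube([59, 16, 804]);
translate([59, 0, 0]) cube([542, 16, 59]);
translate([59, 0, 745]) cube([542, 16, 59]);


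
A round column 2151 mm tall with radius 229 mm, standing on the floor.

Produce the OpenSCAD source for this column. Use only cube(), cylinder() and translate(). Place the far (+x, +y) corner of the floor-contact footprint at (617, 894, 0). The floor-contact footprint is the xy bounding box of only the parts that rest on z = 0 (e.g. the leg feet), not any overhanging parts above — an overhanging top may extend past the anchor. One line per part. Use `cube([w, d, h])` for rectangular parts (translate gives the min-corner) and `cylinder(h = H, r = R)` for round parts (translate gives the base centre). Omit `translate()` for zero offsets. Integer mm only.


translate([388, 665, 0]) cylinder(h = 2151, r = 229);


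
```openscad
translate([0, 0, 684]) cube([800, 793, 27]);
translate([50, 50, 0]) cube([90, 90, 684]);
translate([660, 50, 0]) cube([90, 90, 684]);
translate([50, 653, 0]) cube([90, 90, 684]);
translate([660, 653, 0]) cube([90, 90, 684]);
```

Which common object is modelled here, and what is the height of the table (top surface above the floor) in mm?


A table. The table height is 711 mm.

A 800×793×27 slab sits at z = 684 on four 90 mm square posts — a table. The top surface is at 684 + 27 = 711 mm.


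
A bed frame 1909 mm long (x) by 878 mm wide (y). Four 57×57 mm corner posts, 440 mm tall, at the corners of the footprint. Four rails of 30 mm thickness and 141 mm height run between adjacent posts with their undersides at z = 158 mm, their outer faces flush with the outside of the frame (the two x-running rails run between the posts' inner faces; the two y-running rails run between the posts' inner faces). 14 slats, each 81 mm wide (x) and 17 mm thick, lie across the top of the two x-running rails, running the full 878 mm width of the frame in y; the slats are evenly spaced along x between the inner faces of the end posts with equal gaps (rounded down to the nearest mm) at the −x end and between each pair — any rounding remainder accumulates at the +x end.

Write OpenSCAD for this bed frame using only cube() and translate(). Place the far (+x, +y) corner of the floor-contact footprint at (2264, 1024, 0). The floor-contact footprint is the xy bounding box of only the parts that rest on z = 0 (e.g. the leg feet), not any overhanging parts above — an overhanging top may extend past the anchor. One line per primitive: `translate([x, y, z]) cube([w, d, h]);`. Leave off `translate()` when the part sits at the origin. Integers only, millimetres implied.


translate([355, 146, 0]) cube([57, 57, 440]);
translate([355, 967, 0]) cube([57, 57, 440]);
translate([2207, 146, 0]) cube([57, 57, 440]);
translate([2207, 967, 0]) cube([57, 57, 440]);
translate([412, 146, 158]) cube([1795, 30, 141]);
translate([412, 994, 158]) cube([1795, 30, 141]);
translate([355, 203, 158]) cube([30, 764, 141]);
translate([2234, 203, 158]) cube([30, 764, 141]);
translate([456, 146, 299]) cube([81, 878, 17]);
translate([581, 146, 299]) cube([81, 878, 17]);
translate([706, 146, 299]) cube([81, 878, 17]);
translate([831, 146, 299]) cube([81, 878, 17]);
translate([956, 146, 299]) cube([81, 878, 17]);
translate([1081, 146, 299]) cube([81, 878, 17]);
translate([1206, 146, 299]) cube([81, 878, 17]);
translate([1331, 146, 299]) cube([81, 878, 17]);
translate([1456, 146, 299]) cube([81, 878, 17]);
translate([1581, 146, 299]) cube([81, 878, 17]);
translate([1706, 146, 299]) cube([81, 878, 17]);
translate([1831, 146, 299]) cube([81, 878, 17]);
translate([1956, 146, 299]) cube([81, 878, 17]);
translate([2081, 146, 299]) cube([81, 878, 17]);


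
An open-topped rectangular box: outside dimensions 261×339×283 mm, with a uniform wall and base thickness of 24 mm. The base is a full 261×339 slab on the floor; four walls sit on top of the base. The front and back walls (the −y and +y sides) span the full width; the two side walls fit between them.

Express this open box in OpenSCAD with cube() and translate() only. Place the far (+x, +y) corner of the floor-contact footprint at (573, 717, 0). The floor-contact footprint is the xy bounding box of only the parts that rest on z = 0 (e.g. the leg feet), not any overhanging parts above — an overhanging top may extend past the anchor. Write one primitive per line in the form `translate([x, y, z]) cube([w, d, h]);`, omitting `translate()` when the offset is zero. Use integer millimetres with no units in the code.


translate([312, 378, 0]) cube([261, 339, 24]);
translate([312, 378, 24]) cube([261, 24, 259]);
translate([312, 693, 24]) cube([261, 24, 259]);
translate([312, 402, 24]) cube([24, 291, 259]);
translate([549, 402, 24]) cube([24, 291, 259]);


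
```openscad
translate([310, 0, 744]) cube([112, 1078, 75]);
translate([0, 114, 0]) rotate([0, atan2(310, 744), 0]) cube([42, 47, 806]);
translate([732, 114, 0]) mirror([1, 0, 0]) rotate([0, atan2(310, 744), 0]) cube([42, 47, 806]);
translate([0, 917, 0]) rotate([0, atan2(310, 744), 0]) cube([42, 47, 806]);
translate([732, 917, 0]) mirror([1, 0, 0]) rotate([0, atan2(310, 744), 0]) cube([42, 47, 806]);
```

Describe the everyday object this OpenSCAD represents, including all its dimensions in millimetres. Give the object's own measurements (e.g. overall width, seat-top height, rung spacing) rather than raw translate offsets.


A sawhorse. A 112×1078×75 mm beam (x, y, z) sits on two A-frame leg pairs. Each pair is two raked legs of 42×47 mm section (47 mm along y) splaying symmetrically in x. Each leg rises 744 mm vertically over 310 mm of horizontal reach and is 806 mm long along its own axis. Every leg's outer bottom edge rests on the floor and its outer top edge meets a bottom edge of the beam — the left legs (tilting toward +x) meet the beam's −x bottom edge, the right legs (their mirror images, tilting toward −x) meet its +x bottom edge — so the leg tops tuck under the beam, the beam's underside is 744 mm above the floor, and the feet are 732 mm apart outside-to-outside with the beam centred between them. The two leg pairs are set in 114 mm from either end of the beam.


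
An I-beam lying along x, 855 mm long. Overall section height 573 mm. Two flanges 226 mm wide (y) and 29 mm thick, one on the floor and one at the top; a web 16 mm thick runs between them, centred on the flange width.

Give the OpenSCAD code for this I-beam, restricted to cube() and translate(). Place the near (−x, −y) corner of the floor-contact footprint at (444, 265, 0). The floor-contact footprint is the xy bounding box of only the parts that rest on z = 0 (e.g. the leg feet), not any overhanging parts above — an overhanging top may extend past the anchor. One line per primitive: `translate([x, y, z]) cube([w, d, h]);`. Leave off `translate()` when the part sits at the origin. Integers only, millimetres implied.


translate([444, 265, 0]) cube([855, 226, 29]);
translate([444, 370, 29]) cube([855, 16, 515]);
translate([444, 265, 544]) cube([855, 226, 29]);


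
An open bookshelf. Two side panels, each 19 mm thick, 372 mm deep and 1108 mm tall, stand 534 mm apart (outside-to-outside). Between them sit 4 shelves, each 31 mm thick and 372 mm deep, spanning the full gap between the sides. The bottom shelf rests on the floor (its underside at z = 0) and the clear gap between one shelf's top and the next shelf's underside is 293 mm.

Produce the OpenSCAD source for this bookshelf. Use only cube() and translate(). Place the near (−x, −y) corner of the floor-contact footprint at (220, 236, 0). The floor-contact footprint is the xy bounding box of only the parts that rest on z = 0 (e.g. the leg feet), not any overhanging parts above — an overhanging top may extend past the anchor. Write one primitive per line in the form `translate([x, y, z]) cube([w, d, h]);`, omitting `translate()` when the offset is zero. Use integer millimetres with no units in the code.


translate([220, 236, 0]) cube([19, 372, 1108]);
translate([735, 236, 0]) cube([19, 372, 1108]);
translate([239, 236, 0]) cube([496, 372, 31]);
translate([239, 236, 324]) cube([496, 372, 31]);
translate([239, 236, 648]) cube([496, 372, 31]);
translate([239, 236, 972]) cube([496, 372, 31]);


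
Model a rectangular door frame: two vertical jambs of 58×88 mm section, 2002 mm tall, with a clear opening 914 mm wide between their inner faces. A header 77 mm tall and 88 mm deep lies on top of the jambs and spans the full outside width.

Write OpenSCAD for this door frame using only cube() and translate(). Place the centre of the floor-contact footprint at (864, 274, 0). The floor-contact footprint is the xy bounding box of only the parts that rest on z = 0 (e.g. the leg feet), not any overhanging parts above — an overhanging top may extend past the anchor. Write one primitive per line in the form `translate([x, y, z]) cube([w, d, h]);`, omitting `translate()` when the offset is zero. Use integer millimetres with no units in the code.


translate([349, 230, 0]) cube([58, 88, 2002]);
translate([1321, 230, 0]) cube([58, 88, 2002]);
translate([349, 230, 2002]) cube([1030, 88, 77]);


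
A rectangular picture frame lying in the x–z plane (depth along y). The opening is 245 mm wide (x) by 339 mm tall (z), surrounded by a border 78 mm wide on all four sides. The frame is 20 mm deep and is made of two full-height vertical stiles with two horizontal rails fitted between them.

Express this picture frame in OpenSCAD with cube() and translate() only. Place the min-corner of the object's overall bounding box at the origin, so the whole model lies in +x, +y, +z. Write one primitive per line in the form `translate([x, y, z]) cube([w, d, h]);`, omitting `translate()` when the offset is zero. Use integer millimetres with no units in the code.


cube([78, 20, 495]);
translate([323, 0, 0]) cube([78, 20, 495]);
translate([78, 0, 0]) cube([245, 20, 78]);
translate([78, 0, 417]) cube([245, 20, 78]);


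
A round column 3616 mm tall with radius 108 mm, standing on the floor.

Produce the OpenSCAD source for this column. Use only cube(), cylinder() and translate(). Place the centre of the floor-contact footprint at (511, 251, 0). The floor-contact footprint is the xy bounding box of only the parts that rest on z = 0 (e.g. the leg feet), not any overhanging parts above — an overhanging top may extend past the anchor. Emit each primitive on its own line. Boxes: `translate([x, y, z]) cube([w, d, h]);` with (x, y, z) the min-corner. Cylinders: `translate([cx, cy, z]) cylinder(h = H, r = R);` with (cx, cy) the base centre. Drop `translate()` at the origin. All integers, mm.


translate([511, 251, 0]) cylinder(h = 3616, r = 108);


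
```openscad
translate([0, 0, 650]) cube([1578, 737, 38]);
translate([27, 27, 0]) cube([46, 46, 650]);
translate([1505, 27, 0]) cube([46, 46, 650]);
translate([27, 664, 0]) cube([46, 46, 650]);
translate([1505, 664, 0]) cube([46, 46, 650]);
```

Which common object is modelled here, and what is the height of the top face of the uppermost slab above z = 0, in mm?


A table. The table height is 688 mm.

A 1578×737×38 slab sits at z = 650 on four 46 mm square posts — a table. The top surface is at 650 + 38 = 688 mm.


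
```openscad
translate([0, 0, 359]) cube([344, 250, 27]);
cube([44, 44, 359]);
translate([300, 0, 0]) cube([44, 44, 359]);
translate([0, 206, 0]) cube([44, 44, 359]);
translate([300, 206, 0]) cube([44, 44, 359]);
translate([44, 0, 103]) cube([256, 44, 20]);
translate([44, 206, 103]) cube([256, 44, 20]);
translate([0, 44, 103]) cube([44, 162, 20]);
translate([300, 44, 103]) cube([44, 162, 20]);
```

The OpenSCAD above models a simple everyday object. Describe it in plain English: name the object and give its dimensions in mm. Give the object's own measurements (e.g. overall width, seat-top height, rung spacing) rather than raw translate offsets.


A four-legged stool. The seat is a 344×250×27 mm slab whose top surface is at z = 386 mm; four square legs, each 44×44 mm in cross-section, run from the floor (z = 0) to the underside of the seat, each flush with a corner of the seat. Four stretchers, 44 mm wide and 20 mm tall, connect adjacent legs with their undersides at z = 103 mm, each running between the inner faces of the legs it joins and aligned with the legs' outer faces on the other axis.


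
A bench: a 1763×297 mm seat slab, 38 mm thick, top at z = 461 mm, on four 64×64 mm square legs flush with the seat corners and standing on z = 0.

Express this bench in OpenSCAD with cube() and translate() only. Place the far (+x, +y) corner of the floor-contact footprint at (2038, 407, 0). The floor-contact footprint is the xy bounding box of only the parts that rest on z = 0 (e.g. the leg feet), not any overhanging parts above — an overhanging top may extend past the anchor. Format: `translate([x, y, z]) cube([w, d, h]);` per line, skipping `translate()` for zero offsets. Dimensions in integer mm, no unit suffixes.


// leg_h = 461 − 38 = 423
translate([275, 110, 423]) cube([1763, 297, 38]);
translate([275, 110, 0]) cube([64, 64, 423]);
translate([275, 343, 0]) cube([64, 64, 423]);
translate([1974, 110, 0]) cube([64, 64, 423]);
translate([1974, 343, 0]) cube([64, 64, 423]);


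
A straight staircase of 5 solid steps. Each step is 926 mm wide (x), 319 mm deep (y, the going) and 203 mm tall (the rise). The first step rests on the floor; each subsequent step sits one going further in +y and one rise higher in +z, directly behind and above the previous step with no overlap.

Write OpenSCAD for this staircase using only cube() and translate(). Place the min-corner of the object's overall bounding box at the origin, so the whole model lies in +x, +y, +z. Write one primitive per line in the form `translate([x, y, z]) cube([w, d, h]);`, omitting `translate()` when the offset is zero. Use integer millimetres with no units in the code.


cube([926, 319, 203]);
translate([0, 319, 203]) cube([926, 319, 203]);
translate([0, 638, 406]) cube([926, 319, 203]);
translate([0, 957, 609]) cube([926, 319, 203]);
translate([0, 1276, 812]) cube([926, 319, 203]);


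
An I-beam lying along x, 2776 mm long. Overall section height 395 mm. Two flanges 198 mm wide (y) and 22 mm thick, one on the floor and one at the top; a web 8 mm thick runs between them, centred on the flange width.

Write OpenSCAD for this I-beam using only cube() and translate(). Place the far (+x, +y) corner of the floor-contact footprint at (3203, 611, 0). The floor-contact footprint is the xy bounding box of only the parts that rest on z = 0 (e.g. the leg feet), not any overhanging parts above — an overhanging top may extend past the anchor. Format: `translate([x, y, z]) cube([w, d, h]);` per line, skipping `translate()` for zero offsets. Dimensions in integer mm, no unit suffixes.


translate([427, 413, 0]) cube([2776, 198, 22]);
translate([427, 508, 22]) cube([2776, 8, 351]);
translate([427, 413, 373]) cube([2776, 198, 22]);


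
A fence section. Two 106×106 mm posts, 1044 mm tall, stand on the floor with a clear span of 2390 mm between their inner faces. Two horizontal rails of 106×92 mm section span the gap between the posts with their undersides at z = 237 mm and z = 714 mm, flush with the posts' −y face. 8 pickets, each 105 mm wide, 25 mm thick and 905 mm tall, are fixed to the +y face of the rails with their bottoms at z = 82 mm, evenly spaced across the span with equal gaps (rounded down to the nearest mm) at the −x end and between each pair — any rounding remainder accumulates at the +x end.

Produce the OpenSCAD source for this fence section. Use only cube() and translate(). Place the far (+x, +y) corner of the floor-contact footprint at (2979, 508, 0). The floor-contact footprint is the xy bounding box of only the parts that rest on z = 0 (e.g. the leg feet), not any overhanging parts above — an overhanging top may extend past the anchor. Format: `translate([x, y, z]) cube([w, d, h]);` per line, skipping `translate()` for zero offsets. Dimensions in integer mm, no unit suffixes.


translate([377, 402, 0]) cube([106, 106, 1044]);
translate([2873, 402, 0]) cube([106, 106, 1044]);
translate([483, 402, 237]) cube([2390, 106, 92]);
translate([483, 402, 714]) cube([2390, 106, 92]);
translate([655, 508, 82]) cube([105, 25, 905]);
translate([932, 508, 82]) cube([105, 25, 905]);
translate([1209, 508, 82]) cube([105, 25, 905]);
translate([1486, 508, 82]) cube([105, 25, 905]);
translate([1763, 508, 82]) cube([105, 25, 905]);
translate([2040, 508, 82]) cube([105, 25, 905]);
translate([2317, 508, 82]) cube([105, 25, 905]);
translate([2594, 508, 82]) cube([105, 25, 905]);


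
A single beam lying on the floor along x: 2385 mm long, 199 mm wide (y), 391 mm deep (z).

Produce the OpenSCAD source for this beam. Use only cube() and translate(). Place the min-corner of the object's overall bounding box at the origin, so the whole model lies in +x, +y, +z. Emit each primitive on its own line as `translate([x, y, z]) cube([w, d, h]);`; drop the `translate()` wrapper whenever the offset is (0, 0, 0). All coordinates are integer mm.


cube([2385, 199, 391]);


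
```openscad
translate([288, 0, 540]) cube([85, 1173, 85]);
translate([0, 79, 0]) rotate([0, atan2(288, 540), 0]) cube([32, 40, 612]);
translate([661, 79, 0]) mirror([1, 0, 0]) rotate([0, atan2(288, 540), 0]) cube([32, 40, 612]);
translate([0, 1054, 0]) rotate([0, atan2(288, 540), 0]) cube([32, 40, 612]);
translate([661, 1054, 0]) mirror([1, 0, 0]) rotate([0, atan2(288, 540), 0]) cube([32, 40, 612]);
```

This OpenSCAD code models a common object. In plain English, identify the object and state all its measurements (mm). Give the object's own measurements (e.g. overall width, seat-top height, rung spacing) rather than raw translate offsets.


A sawhorse. A 85×1173×85 mm beam (x, y, z) sits on two A-frame leg pairs. Each pair is two raked legs of 32×40 mm section (40 mm along y) splaying symmetrically in x. Each leg rises 540 mm vertically over 288 mm of horizontal reach and is 612 mm long along its own axis. Every leg's outer bottom edge rests on the floor and its outer top edge meets a bottom edge of the beam — the left legs (tilting toward +x) meet the beam's −x bottom edge, the right legs (their mirror images, tilting toward −x) meet its +x bottom edge — so the leg tops tuck under the beam, the beam's underside is 540 mm above the floor, and the feet are 661 mm apart outside-to-outside with the beam centred between them. The two leg pairs are set in 79 mm from either end of the beam.


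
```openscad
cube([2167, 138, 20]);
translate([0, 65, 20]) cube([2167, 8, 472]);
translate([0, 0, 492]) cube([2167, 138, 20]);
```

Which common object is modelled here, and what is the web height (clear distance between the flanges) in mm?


An I-beam. The web height is 472 mm.

Two wide flanges with a thin centred web — an I-beam. Overall 512 mm minus two 20 mm flanges gives a web of 512 − 2·20 = 472 mm.


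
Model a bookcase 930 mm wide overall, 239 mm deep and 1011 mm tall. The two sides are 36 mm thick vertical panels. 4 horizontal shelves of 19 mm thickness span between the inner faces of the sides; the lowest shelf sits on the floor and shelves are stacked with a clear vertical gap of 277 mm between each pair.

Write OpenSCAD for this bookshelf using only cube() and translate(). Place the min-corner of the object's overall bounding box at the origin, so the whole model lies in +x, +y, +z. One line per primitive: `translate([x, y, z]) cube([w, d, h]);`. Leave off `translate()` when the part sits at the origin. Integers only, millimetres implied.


cube([36, 239, 1011]);
translate([894, 0, 0]) cube([36, 239, 1011]);
translate([36, 0, 0]) cube([858, 239, 19]);
translate([36, 0, 296]) cube([858, 239, 19]);
translate([36, 0, 592]) cube([858, 239, 19]);
translate([36, 0, 888]) cube([858, 239, 19]);


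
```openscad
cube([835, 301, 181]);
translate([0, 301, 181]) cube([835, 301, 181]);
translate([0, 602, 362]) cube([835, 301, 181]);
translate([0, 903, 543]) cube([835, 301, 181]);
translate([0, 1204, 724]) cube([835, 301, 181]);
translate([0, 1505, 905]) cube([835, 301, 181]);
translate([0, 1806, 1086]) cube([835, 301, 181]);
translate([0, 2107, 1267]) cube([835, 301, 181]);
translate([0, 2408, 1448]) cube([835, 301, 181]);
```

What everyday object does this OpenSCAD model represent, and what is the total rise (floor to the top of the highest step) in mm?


A staircase. The total rise is 1629 mm.

9 identical blocks, each offset up and back from the previous — a staircase. Each step is 181 mm tall and there are 9 of them, so the total rise is 9 × 181 = 1629 mm.


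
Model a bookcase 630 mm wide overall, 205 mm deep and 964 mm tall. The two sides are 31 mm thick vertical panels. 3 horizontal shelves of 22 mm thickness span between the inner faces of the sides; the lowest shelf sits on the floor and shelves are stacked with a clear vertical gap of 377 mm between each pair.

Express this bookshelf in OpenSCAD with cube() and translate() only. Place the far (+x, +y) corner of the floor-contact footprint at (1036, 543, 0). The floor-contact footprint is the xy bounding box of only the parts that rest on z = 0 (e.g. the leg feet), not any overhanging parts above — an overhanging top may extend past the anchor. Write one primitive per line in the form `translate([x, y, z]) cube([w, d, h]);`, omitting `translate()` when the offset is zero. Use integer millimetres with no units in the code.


translate([406, 338, 0]) cube([31, 205, 964]);
translate([1005, 338, 0]) cube([31, 205, 964]);
translate([437, 338, 0]) cube([568, 205, 22]);
translate([437, 338, 399]) cube([568, 205, 22]);
translate([437, 338, 798]) cube([568, 205, 22]);
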